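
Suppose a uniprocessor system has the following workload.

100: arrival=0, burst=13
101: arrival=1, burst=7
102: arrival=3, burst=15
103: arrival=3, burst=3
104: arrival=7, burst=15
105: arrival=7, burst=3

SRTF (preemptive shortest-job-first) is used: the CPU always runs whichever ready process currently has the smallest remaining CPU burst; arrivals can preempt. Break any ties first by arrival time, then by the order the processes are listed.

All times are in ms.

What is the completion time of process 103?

Gantt: | 100 0-1 | 101 1-3 | 103 3-6 | 101 6-7 | 105 7-10 | 101 10-14 | 100 14-26 | 102 26-41 | 104 41-56 |
Completion: 100=26  101=14  102=41  103=6  104=56  105=10
Turnaround (C−A): 100=26  101=13  102=38  103=3  104=49  105=3

6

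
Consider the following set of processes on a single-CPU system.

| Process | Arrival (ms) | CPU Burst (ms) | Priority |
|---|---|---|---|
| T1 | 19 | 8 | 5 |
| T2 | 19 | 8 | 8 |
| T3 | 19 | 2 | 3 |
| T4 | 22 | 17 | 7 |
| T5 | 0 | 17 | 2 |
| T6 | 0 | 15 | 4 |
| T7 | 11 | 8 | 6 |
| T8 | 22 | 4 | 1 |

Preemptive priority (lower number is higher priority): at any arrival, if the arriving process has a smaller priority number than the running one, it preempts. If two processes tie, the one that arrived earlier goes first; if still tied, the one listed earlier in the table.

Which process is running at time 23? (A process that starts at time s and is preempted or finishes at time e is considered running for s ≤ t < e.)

T8

Schedule: | T5 0-17 | T6 17-19 | T3 19-21 | T6 21-22 | T8 22-26 | T6 26-38 | T1 38-46 | T7 46-54 | T4 54-71 | T2 71-79 |
Completion: T1=46  T2=79  T3=21  T4=71  T5=17  T6=38  T7=54  T8=26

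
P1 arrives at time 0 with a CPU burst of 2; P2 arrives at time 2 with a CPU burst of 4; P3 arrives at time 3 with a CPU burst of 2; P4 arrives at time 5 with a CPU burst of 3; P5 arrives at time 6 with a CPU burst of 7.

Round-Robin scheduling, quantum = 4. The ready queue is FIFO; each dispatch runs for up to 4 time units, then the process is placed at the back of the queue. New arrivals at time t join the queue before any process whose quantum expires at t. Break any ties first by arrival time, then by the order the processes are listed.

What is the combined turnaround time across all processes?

Timeline: | P1 0-2 | P2 2-6 | P3 6-8 | P4 8-11 | P5 11-18 |
Completion: P1=2  P2=6  P3=8  P4=11  P5=18
Turnaround (C−A): P1=2  P2=4  P3=5  P4=6  P5=12
Turnaround = completion − arrival: P1=2, P2=4, P3=5, P4=6, P5=12
Total turnaround = 2 + 4 + 5 + 6 + 12 = 29

29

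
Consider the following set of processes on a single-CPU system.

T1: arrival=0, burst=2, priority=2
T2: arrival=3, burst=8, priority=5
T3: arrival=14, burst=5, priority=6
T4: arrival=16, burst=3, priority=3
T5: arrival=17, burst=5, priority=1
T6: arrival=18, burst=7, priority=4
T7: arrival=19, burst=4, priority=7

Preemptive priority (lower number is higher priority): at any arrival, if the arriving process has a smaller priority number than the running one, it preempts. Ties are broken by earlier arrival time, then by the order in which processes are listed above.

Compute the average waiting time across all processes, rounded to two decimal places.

Timeline: | T1 0-2 | idle 2-3 | T2 3-11 | idle 11-14 | T3 14-16 | T4 16-17 | T5 17-22 | T4 22-24 | T6 24-31 | T3 31-34 | T7 34-38 |
Completion: T1=2  T2=11  T3=34  T4=24  T5=22  T6=31  T7=38
Waiting times: T1=0, T2=0, T3=15, T4=5, T5=0, T6=6, T7=15
Average waiting = (0+0+15+5+0+6+15) / 7 = 41/7 = 5.86

5.86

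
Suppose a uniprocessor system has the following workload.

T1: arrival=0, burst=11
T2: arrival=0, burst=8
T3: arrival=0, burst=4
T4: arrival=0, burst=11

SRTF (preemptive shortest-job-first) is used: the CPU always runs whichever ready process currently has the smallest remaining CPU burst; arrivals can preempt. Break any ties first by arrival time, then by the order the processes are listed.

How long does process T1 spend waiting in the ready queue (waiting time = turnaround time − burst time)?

12

Gantt: | T3 0-4 | T2 4-12 | T1 12-23 | T4 23-34 |
Completion: T1=23  T2=12  T3=4  T4=34
Waiting(T1) = turnaround − burst = 23 − 11 = 12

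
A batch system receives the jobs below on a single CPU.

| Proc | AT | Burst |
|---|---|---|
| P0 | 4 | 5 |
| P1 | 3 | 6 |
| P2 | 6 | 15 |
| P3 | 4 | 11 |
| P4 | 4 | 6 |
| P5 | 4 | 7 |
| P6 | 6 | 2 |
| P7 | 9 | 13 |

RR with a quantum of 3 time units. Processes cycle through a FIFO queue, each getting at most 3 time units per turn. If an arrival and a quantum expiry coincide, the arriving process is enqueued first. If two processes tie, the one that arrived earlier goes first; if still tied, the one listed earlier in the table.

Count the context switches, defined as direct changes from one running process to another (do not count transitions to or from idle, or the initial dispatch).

23

Schedule: | idle 0-3 | P1 3-6 | P0 6-9 | P3 9-12 | P4 12-15 | P5 15-18 | P2 18-21 | P6 21-23 | P1 23-26 | P7 26-29 | P0 29-31 | P3 31-34 | P4 34-37 | P5 37-40 | P2 40-43 | P7 43-46 | P3 46-49 | P5 49-50 | P2 50-53 | P7 53-56 | P3 56-58 | P2 58-61 | P7 61-64 | P2 64-67 | P7 67-68 |
Completion: P0=31  P1=26  P2=67  P3=58  P4=37  P5=50  P6=23  P7=68
Turnaround (C−A): P0=27  P1=23  P2=61  P3=54  P4=33  P5=46  P6=17  P7=59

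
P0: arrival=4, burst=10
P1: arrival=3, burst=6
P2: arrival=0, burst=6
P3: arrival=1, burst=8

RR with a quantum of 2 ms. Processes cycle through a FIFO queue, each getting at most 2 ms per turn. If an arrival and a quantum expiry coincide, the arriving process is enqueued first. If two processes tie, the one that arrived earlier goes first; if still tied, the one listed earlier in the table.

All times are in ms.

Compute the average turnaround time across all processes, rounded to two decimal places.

Gantt: | P2 0-2 | P3 2-4 | P2 4-6 | P1 6-8 | P0 8-10 | P3 10-12 | P2 12-14 | P1 14-16 | P0 16-18 | P3 18-20 | P1 20-22 | P0 22-24 | P3 24-26 | P0 26-30 |
Completion: P0=30  P1=22  P2=14  P3=26
Turnaround (C−A): P0=26  P1=19  P2=14  P3=25
Turnaround times: P0=26, P1=19, P2=14, P3=25
Average turnaround = (26+19+14+25) / 4 = 84/4 = 21.00

21.00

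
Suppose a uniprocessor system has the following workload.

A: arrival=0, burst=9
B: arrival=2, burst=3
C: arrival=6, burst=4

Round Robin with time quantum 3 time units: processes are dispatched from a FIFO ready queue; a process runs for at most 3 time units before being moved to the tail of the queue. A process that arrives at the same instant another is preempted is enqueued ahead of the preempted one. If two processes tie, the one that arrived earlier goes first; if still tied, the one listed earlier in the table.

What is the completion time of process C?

Timeline: | A 0-3 | B 3-6 | A 6-9 | C 9-12 | A 12-15 | C 15-16 |
Completion: A=15  B=6  C=16
Turnaround (C−A): A=15  B=4  C=10

16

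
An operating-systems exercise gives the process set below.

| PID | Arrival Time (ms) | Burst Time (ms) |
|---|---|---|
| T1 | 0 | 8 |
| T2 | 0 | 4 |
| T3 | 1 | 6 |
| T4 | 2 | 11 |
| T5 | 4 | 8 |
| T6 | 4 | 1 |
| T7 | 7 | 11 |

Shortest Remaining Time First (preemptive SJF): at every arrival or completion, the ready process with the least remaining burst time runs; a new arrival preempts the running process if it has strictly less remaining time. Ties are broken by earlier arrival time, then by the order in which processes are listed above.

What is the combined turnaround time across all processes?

135

Schedule: | T2 0-4 | T6 4-5 | T3 5-11 | T1 11-19 | T5 19-27 | T4 27-38 | T7 38-49 |
Completion: T1=19  T2=4  T3=11  T4=38  T5=27  T6=5  T7=49
Turnaround (C−A): T1=19  T2=4  T3=10  T4=36  T5=23  T6=1  T7=42
Turnaround = completion − arrival: T1=19, T2=4, T3=10, T4=36, T5=23, T6=1, T7=42
Total turnaround = 19 + 4 + 10 + 36 + 23 + 1 + 42 = 135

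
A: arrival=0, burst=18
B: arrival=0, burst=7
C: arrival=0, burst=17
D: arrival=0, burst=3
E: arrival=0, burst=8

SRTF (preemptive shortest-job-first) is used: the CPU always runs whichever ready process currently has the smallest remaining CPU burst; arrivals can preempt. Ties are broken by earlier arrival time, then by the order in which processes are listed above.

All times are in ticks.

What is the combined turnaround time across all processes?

Gantt: | D 0-3 | B 3-10 | E 10-18 | C 18-35 | A 35-53 |
Completion: A=53  B=10  C=35  D=3  E=18
Turnaround (C−A): A=53  B=10  C=35  D=3  E=18
Turnaround = completion − arrival: A=53, B=10, C=35, D=3, E=18
Total turnaround = 53 + 10 + 35 + 3 + 18 = 119

119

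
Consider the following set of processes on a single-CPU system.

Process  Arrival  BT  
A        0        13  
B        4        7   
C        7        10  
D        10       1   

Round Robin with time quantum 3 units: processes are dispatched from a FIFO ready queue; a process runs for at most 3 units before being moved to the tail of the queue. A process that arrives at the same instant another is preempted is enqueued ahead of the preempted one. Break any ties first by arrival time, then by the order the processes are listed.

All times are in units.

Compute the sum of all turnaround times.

Schedule: | A 0-6 | B 6-9 | A 9-12 | C 12-15 | B 15-18 | D 18-19 | A 19-22 | C 22-25 | B 25-26 | A 26-27 | C 27-31 |
Completion: A=27  B=26  C=31  D=19
Turnaround = completion − arrival: A=27, B=22, C=24, D=9
Total turnaround = 27 + 22 + 24 + 9 = 82

82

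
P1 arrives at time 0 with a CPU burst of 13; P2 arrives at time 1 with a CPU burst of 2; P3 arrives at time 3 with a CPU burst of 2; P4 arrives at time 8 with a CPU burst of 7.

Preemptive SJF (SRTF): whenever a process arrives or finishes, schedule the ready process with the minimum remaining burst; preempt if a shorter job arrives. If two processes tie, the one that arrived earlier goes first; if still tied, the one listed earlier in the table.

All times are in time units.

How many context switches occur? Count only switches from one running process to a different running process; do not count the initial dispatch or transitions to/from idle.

5

Gantt: | P1 0-1 | P2 1-3 | P3 3-5 | P1 5-8 | P4 8-15 | P1 15-24 |
Completion: P1=24  P2=3  P3=5  P4=15
Turnaround (C−A): P1=24  P2=2  P3=2  P4=7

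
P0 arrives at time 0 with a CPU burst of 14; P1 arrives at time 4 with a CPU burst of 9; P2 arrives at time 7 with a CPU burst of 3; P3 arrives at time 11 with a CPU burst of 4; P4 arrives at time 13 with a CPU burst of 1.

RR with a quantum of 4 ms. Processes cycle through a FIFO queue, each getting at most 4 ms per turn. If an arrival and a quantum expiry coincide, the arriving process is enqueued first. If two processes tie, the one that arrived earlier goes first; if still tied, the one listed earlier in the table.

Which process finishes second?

Schedule: | P0 0-4 | P1 4-8 | P0 8-12 | P2 12-15 | P1 15-19 | P3 19-23 | P0 23-27 | P4 27-28 | P1 28-29 | P0 29-31 |
Completion: P0=31  P1=29  P2=15  P3=23  P4=28
Finish order: P2 → P3 → P4 → P1 → P0

P3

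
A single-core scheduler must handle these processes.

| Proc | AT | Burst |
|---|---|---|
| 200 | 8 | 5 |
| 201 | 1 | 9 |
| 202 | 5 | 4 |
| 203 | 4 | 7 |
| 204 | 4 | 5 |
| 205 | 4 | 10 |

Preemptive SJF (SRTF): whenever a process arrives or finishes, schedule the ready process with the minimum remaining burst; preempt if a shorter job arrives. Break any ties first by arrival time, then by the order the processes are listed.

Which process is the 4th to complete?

201

Timeline: | idle 0-1 | 201 1-4 | 204 4-9 | 202 9-13 | 200 13-18 | 201 18-24 | 203 24-31 | 205 31-41 |
Completion: 200=18  201=24  202=13  203=31  204=9  205=41
Turnaround (C−A): 200=10  201=23  202=8  203=27  204=5  205=37
Finish order: 204 → 202 → 200 → 201 → 203 → 205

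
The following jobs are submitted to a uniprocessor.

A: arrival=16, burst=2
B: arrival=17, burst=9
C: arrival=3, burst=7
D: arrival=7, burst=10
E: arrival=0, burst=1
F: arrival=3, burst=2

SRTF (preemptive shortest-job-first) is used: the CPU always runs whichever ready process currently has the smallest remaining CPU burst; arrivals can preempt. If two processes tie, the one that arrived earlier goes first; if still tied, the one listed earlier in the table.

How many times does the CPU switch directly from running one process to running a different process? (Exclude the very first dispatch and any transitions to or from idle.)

5

Schedule: | E 0-1 | idle 1-3 | F 3-5 | C 5-12 | D 12-16 | A 16-18 | D 18-24 | B 24-33 |
Completion: A=18  B=33  C=12  D=24  E=1  F=5
Turnaround (C−A): A=2  B=16  C=9  D=17  E=1  F=2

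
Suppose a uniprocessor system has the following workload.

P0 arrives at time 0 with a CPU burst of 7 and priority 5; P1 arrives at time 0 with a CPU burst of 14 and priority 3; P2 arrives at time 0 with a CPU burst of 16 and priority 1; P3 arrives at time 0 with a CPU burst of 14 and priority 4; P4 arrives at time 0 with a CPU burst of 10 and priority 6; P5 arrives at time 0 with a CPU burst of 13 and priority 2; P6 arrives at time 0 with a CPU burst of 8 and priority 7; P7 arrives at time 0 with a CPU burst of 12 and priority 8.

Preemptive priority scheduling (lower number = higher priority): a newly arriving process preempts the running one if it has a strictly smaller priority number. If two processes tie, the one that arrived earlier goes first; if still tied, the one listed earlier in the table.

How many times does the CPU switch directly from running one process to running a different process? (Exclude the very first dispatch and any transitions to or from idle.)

Schedule: | P2 0-16 | P5 16-29 | P1 29-43 | P3 43-57 | P0 57-64 | P4 64-74 | P6 74-82 | P7 82-94 |
Completion: P0=64  P1=43  P2=16  P3=57  P4=74  P5=29  P6=82  P7=94
Turnaround (C−A): P0=64  P1=43  P2=16  P3=57  P4=74  P5=29  P6=82  P7=94

7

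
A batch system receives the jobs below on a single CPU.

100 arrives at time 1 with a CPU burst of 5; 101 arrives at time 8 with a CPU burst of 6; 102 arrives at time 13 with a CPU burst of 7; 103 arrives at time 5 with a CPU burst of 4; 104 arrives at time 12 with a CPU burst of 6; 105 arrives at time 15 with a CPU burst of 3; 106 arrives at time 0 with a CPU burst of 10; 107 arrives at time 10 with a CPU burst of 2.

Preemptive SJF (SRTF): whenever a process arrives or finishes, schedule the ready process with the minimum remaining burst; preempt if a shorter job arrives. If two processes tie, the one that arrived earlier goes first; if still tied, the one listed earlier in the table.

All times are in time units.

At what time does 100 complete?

6

Schedule: | 106 0-1 | 100 1-6 | 103 6-10 | 107 10-12 | 101 12-18 | 105 18-21 | 104 21-27 | 102 27-34 | 106 34-43 |
Completion: 100=6  101=18  102=34  103=10  104=27  105=21  106=43  107=12
Turnaround (C−A): 100=5  101=10  102=21  103=5  104=15  105=6  106=43  107=2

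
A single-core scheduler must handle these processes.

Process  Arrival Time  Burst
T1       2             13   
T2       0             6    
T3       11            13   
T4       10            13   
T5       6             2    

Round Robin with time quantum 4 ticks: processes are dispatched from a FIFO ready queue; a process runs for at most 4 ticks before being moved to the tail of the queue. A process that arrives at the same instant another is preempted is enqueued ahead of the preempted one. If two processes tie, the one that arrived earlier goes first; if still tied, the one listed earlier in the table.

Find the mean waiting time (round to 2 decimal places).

Gantt: | T2 0-4 | T1 4-8 | T2 8-10 | T5 10-12 | T1 12-16 | T4 16-20 | T3 20-24 | T1 24-28 | T4 28-32 | T3 32-36 | T1 36-37 | T4 37-41 | T3 41-45 | T4 45-46 | T3 46-47 |
Completion: T1=37  T2=10  T3=47  T4=46  T5=12
Turnaround (C−A): T1=35  T2=10  T3=36  T4=36  T5=6
Waiting times: T1=22, T2=4, T3=23, T4=23, T5=4
Average waiting = (22+4+23+23+4) / 5 = 76/5 = 15.20

15.20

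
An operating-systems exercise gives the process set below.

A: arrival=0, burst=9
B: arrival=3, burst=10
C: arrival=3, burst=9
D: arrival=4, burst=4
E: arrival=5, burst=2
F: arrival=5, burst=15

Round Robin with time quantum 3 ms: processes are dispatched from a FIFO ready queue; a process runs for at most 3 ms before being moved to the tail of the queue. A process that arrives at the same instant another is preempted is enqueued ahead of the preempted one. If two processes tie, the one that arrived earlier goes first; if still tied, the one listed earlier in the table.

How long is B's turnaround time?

Timeline: | A 0-3 | B 3-6 | C 6-9 | A 9-12 | D 12-15 | E 15-17 | F 17-20 | B 20-23 | C 23-26 | A 26-29 | D 29-30 | F 30-33 | B 33-36 | C 36-39 | F 39-42 | B 42-43 | F 43-49 |
Completion: A=29  B=43  C=39  D=30  E=17  F=49
Turnaround (C−A): A=29  B=40  C=36  D=26  E=12  F=44
Turnaround(B) = completion − arrival = 43 − 3 = 40

40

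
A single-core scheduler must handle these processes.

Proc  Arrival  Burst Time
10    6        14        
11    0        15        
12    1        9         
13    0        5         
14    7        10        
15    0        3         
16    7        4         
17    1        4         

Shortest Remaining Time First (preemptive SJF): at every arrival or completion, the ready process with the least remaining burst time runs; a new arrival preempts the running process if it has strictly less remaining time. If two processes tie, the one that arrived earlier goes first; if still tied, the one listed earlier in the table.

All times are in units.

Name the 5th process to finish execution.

12

Schedule: | 15 0-3 | 17 3-7 | 16 7-11 | 13 11-16 | 12 16-25 | 14 25-35 | 10 35-49 | 11 49-64 |
Completion: 10=49  11=64  12=25  13=16  14=35  15=3  16=11  17=7
Turnaround (C−A): 10=43  11=64  12=24  13=16  14=28  15=3  16=4  17=6
Finish order: 15 → 17 → 16 → 13 → 12 → 14 → 10 → 11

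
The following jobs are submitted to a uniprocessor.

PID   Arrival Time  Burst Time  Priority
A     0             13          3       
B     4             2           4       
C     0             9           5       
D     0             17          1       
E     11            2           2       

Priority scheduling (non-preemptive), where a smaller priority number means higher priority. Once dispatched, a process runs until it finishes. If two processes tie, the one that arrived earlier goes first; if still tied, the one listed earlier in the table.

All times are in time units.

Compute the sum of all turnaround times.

Schedule: | D 0-17 | E 17-19 | A 19-32 | B 32-34 | C 34-43 |
Completion: A=32  B=34  C=43  D=17  E=19
Turnaround (C−A): A=32  B=30  C=43  D=17  E=8
Turnaround = completion − arrival: A=32, B=30, C=43, D=17, E=8
Total turnaround = 32 + 30 + 43 + 17 + 8 = 130

130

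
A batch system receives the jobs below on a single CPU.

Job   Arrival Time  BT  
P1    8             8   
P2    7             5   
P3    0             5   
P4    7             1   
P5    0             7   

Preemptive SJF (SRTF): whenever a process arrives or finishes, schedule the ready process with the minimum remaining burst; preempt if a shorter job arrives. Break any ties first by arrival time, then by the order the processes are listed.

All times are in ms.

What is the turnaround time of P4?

1

Schedule: | P3 0-5 | P5 5-7 | P4 7-8 | P5 8-13 | P2 13-18 | P1 18-26 |
Completion: P1=26  P2=18  P3=5  P4=8  P5=13
Turnaround (C−A): P1=18  P2=11  P3=5  P4=1  P5=13
Turnaround(P4) = completion − arrival = 8 − 7 = 1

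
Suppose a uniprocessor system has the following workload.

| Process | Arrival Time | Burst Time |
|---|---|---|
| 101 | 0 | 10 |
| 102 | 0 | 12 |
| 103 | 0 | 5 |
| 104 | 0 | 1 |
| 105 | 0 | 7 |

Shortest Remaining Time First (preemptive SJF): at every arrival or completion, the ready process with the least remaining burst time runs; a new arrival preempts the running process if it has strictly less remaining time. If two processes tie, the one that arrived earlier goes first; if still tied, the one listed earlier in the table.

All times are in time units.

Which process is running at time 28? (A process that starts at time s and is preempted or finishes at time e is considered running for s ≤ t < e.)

Schedule: | 104 0-1 | 103 1-6 | 105 6-13 | 101 13-23 | 102 23-35 |
Completion: 101=23  102=35  103=6  104=1  105=13

102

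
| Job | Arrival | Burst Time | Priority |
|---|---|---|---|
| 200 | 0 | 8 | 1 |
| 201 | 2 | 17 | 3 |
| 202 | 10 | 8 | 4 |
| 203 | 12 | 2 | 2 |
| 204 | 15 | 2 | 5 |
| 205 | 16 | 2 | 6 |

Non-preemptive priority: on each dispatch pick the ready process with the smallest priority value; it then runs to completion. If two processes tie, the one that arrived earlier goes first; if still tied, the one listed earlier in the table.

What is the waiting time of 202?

17

Timeline: | 200 0-8 | 201 8-25 | 203 25-27 | 202 27-35 | 204 35-37 | 205 37-39 |
Completion: 200=8  201=25  202=35  203=27  204=37  205=39
Waiting(202) = turnaround − burst = 25 − 8 = 17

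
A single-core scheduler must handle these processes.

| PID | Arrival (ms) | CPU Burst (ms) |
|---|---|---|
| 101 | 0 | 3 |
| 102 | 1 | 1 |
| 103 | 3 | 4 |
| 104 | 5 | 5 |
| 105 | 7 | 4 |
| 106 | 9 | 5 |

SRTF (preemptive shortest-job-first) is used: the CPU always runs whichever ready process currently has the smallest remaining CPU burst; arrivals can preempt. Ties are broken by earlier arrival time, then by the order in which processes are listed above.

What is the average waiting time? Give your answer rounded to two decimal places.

Schedule: | 101 0-1 | 102 1-2 | 101 2-4 | 103 4-8 | 105 8-12 | 104 12-17 | 106 17-22 |
Completion: 101=4  102=2  103=8  104=17  105=12  106=22
Turnaround (C−A): 101=4  102=1  103=5  104=12  105=5  106=13
Waiting times: 101=1, 102=0, 103=1, 104=7, 105=1, 106=8
Average waiting = (1+0+1+7+1+8) / 6 = 18/6 = 3.00

3.00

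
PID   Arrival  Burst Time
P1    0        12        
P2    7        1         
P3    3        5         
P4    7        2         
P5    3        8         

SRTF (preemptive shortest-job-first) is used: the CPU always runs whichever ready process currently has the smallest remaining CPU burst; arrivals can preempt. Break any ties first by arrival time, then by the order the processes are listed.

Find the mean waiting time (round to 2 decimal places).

5.40

Timeline: | P1 0-3 | P3 3-8 | P2 8-9 | P4 9-11 | P5 11-19 | P1 19-28 |
Completion: P1=28  P2=9  P3=8  P4=11  P5=19
Turnaround (C−A): P1=28  P2=2  P3=5  P4=4  P5=16
Waiting times: P1=16, P2=1, P3=0, P4=2, P5=8
Average waiting = (16+1+0+2+8) / 5 = 27/5 = 5.40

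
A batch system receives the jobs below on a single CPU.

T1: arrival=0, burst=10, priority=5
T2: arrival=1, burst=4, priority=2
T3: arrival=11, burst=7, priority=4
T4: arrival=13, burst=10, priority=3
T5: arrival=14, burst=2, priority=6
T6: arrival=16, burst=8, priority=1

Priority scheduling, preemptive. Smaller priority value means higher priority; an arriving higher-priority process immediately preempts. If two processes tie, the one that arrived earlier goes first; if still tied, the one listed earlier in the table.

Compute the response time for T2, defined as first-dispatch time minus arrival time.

0

Timeline: | T1 0-1 | T2 1-5 | T1 5-11 | T3 11-13 | T4 13-16 | T6 16-24 | T4 24-31 | T3 31-36 | T1 36-39 | T5 39-41 |
Completion: T1=39  T2=5  T3=36  T4=31  T5=41  T6=24
Turnaround (C−A): T1=39  T2=4  T3=25  T4=18  T5=27  T6=8
Response(T2) = first start − arrival = 1 − 1 = 0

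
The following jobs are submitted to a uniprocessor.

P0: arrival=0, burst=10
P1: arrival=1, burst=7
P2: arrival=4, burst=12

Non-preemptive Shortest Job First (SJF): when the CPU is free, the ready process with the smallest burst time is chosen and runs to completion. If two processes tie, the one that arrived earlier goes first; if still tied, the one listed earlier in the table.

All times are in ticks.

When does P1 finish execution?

17

Timeline: | P0 0-10 | P1 10-17 | P2 17-29 |
Completion: P0=10  P1=17  P2=29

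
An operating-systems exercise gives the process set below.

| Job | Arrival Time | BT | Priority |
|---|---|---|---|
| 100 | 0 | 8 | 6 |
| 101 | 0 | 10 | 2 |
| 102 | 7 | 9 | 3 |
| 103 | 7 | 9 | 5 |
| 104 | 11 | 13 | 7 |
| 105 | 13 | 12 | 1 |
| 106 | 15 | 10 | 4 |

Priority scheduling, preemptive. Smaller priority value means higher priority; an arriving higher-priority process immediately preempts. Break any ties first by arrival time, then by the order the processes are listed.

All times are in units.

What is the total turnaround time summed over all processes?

Timeline: | 101 0-10 | 102 10-13 | 105 13-25 | 102 25-31 | 106 31-41 | 103 41-50 | 100 50-58 | 104 58-71 |
Completion: 100=58  101=10  102=31  103=50  104=71  105=25  106=41
Turnaround = completion − arrival: 100=58, 101=10, 102=24, 103=43, 104=60, 105=12, 106=26
Total turnaround = 58 + 10 + 24 + 43 + 60 + 12 + 26 = 233

233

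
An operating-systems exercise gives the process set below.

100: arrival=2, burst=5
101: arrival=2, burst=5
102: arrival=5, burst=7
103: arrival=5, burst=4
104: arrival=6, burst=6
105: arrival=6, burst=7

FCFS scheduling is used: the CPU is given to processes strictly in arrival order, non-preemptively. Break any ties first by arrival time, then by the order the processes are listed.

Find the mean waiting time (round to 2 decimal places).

Gantt: | idle 0-2 | 100 2-7 | 101 7-12 | 102 12-19 | 103 19-23 | 104 23-29 | 105 29-36 |
Completion: 100=7  101=12  102=19  103=23  104=29  105=36
Turnaround (C−A): 100=5  101=10  102=14  103=18  104=23  105=30
Waiting times: 100=0, 101=5, 102=7, 103=14, 104=17, 105=23
Average waiting = (0+5+7+14+17+23) / 6 = 66/6 = 11.00

11.00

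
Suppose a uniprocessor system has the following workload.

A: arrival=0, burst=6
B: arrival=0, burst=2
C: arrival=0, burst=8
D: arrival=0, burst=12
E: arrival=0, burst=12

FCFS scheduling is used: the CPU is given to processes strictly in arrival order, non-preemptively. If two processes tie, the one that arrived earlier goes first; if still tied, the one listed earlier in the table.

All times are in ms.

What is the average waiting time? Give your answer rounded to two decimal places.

Timeline: | A 0-6 | B 6-8 | C 8-16 | D 16-28 | E 28-40 |
Completion: A=6  B=8  C=16  D=28  E=40
Waiting times: A=0, B=6, C=8, D=16, E=28
Average waiting = (0+6+8+16+28) / 5 = 58/5 = 11.60

11.60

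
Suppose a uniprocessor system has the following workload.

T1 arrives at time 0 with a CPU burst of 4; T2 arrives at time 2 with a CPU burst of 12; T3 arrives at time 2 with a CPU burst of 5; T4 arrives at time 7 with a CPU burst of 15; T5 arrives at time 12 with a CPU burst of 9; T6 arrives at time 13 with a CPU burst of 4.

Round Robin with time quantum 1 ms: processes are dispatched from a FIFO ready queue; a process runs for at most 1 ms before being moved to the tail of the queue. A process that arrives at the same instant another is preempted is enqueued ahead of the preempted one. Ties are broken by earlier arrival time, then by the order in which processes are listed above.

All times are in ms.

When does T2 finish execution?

Timeline: | T1 0-2 | T2 2-3 | T3 3-4 | T1 4-5 | T2 5-6 | T3 6-7 | T1 7-8 | T2 8-9 | T4 9-10 | T3 10-11 | T2 11-12 | T4 12-13 | T3 13-14 | T5 14-15 | T2 15-16 | T6 16-17 | T4 17-18 | T3 18-19 | T5 19-20 | T2 20-21 | T6 21-22 | T4 22-23 | T5 23-24 | T2 24-25 | T6 25-26 | T4 26-27 | T5 27-28 | T2 28-29 | T6 29-30 | T4 30-31 | T5 31-32 | T2 32-33 | T4 33-34 | T5 34-35 | T2 35-36 | T4 36-37 | T5 37-38 | T2 38-39 | T4 39-40 | T5 40-41 | T2 41-42 | T4 42-43 | T5 43-44 | T4 44-49 |
Completion: T1=8  T2=42  T3=19  T4=49  T5=44  T6=30
Turnaround (C−A): T1=8  T2=40  T3=17  T4=42  T5=32  T6=17

42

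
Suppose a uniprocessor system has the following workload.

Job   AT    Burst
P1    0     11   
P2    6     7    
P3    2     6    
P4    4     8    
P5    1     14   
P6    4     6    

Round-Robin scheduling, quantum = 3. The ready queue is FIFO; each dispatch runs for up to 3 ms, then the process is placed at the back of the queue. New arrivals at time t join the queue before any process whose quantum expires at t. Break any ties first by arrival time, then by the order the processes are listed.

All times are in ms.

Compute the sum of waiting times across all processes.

Schedule: | P1 0-3 | P5 3-6 | P3 6-9 | P1 9-12 | P4 12-15 | P6 15-18 | P2 18-21 | P5 21-24 | P3 24-27 | P1 27-30 | P4 30-33 | P6 33-36 | P2 36-39 | P5 39-42 | P1 42-44 | P4 44-46 | P2 46-47 | P5 47-52 |
Completion: P1=44  P2=47  P3=27  P4=46  P5=52  P6=36
Turnaround (C−A): P1=44  P2=41  P3=25  P4=42  P5=51  P6=32
Waiting = turnaround − burst: P1=33, P2=34, P3=19, P4=34, P5=37, P6=26
Total waiting = 33 + 34 + 19 + 34 + 37 + 26 = 183

183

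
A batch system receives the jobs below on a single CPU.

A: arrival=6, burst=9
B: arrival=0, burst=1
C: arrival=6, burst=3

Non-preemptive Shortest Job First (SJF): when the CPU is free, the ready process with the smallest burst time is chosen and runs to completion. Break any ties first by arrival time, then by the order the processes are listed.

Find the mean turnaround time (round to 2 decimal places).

5.33

Schedule: | B 0-1 | idle 1-6 | C 6-9 | A 9-18 |
Completion: A=18  B=1  C=9
Turnaround times: A=12, B=1, C=3
Average turnaround = (12+1+3) / 3 = 16/3 = 5.33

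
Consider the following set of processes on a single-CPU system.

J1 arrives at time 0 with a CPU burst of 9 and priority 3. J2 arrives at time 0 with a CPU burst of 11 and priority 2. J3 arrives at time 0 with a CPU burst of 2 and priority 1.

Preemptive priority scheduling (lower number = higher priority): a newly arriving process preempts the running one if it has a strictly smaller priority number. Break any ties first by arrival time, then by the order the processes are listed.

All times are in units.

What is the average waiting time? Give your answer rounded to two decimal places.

Gantt: | J3 0-2 | J2 2-13 | J1 13-22 |
Completion: J1=22  J2=13  J3=2
Turnaround (C−A): J1=22  J2=13  J3=2
Waiting times: J1=13, J2=2, J3=0
Average waiting = (13+2+0) / 3 = 15/3 = 5.00

5.00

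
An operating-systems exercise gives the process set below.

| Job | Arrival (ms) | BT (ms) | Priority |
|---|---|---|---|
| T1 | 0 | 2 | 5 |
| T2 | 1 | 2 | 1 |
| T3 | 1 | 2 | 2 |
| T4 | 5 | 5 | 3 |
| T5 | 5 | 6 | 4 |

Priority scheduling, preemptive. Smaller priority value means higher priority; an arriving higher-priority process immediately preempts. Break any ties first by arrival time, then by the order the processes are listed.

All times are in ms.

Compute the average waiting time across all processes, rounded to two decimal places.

Schedule: | T1 0-1 | T2 1-3 | T3 3-5 | T4 5-10 | T5 10-16 | T1 16-17 |
Completion: T1=17  T2=3  T3=5  T4=10  T5=16
Turnaround (C−A): T1=17  T2=2  T3=4  T4=5  T5=11
Waiting times: T1=15, T2=0, T3=2, T4=0, T5=5
Average waiting = (15+0+2+0+5) / 5 = 22/5 = 4.40

4.40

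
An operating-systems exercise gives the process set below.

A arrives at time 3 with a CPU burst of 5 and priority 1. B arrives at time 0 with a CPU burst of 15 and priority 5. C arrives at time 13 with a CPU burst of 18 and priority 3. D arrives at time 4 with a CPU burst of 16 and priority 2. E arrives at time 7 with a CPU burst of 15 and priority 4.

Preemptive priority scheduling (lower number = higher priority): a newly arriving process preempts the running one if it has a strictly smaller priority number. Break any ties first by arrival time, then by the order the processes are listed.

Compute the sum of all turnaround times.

173

Schedule: | B 0-3 | A 3-8 | D 8-24 | C 24-42 | E 42-57 | B 57-69 |
Completion: A=8  B=69  C=42  D=24  E=57
Turnaround (C−A): A=5  B=69  C=29  D=20  E=50
Turnaround = completion − arrival: A=5, B=69, C=29, D=20, E=50
Total turnaround = 5 + 69 + 29 + 20 + 50 = 173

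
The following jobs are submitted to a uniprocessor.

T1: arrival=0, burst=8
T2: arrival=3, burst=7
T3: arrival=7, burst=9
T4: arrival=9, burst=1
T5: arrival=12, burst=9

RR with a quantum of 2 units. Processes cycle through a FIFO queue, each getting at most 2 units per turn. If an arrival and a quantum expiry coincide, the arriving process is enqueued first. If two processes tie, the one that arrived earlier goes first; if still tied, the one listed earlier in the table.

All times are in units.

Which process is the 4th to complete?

Schedule: | T1 0-4 | T2 4-6 | T1 6-8 | T2 8-10 | T3 10-12 | T1 12-14 | T4 14-15 | T2 15-17 | T5 17-19 | T3 19-21 | T2 21-22 | T5 22-24 | T3 24-26 | T5 26-28 | T3 28-30 | T5 30-32 | T3 32-33 | T5 33-34 |
Completion: T1=14  T2=22  T3=33  T4=15  T5=34
Turnaround (C−A): T1=14  T2=19  T3=26  T4=6  T5=22
Finish order: T1 → T4 → T2 → T3 → T5

T3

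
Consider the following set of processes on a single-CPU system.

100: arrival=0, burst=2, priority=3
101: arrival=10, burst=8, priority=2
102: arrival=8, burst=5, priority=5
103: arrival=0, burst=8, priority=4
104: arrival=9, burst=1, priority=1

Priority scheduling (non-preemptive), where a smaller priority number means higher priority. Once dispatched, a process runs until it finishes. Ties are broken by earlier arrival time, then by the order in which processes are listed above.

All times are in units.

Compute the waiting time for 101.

1

Gantt: | 100 0-2 | 103 2-10 | 104 10-11 | 101 11-19 | 102 19-24 |
Completion: 100=2  101=19  102=24  103=10  104=11
Turnaround (C−A): 100=2  101=9  102=16  103=10  104=2
Waiting(101) = turnaround − burst = 9 − 8 = 1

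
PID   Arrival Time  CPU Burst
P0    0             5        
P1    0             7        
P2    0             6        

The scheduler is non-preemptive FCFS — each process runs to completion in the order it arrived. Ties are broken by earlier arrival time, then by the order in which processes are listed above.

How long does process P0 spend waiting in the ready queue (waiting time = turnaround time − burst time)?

Timeline: | P0 0-5 | P1 5-12 | P2 12-18 |
Completion: P0=5  P1=12  P2=18
Waiting(P0) = turnaround − burst = 5 − 5 = 0

0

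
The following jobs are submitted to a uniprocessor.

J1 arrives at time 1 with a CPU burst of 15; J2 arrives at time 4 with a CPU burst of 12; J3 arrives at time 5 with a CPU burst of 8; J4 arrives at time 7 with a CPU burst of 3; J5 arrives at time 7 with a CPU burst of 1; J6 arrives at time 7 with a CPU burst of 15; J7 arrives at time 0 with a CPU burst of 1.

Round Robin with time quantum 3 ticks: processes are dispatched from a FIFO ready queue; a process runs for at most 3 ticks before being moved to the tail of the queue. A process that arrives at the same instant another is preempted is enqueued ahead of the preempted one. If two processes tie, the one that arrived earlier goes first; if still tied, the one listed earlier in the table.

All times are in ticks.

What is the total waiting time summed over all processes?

Timeline: | J7 0-1 | J1 1-4 | J2 4-7 | J1 7-10 | J3 10-13 | J4 13-16 | J5 16-17 | J6 17-20 | J2 20-23 | J1 23-26 | J3 26-29 | J6 29-32 | J2 32-35 | J1 35-38 | J3 38-40 | J6 40-43 | J2 43-46 | J1 46-49 | J6 49-55 |
Completion: J1=49  J2=46  J3=40  J4=16  J5=17  J6=55  J7=1
Waiting = turnaround − burst: J1=33, J2=30, J3=27, J4=6, J5=9, J6=33, J7=0
Total waiting = 33 + 30 + 27 + 6 + 9 + 33 + 0 = 138

138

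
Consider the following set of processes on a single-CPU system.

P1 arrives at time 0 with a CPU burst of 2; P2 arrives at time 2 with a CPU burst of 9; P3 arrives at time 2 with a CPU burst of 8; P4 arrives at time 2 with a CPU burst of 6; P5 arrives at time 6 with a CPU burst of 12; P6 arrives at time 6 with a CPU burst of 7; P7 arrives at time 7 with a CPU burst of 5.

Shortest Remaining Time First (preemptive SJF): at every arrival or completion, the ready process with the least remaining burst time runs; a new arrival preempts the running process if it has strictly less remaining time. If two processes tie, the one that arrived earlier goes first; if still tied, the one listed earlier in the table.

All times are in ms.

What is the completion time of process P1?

2

Schedule: | P1 0-2 | P4 2-8 | P7 8-13 | P6 13-20 | P3 20-28 | P2 28-37 | P5 37-49 |
Completion: P1=2  P2=37  P3=28  P4=8  P5=49  P6=20  P7=13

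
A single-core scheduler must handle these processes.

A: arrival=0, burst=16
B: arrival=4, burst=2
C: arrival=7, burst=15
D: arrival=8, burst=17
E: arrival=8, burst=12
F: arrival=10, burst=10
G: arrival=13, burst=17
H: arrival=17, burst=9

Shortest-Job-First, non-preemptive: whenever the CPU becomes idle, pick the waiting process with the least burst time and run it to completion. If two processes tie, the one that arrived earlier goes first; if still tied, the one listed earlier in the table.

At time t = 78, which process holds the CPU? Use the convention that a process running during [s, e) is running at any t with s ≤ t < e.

Schedule: | A 0-16 | B 16-18 | H 18-27 | F 27-37 | E 37-49 | C 49-64 | D 64-81 | G 81-98 |
Completion: A=16  B=18  C=64  D=81  E=49  F=37  G=98  H=27
Turnaround (C−A): A=16  B=14  C=57  D=73  E=41  F=27  G=85  H=10

D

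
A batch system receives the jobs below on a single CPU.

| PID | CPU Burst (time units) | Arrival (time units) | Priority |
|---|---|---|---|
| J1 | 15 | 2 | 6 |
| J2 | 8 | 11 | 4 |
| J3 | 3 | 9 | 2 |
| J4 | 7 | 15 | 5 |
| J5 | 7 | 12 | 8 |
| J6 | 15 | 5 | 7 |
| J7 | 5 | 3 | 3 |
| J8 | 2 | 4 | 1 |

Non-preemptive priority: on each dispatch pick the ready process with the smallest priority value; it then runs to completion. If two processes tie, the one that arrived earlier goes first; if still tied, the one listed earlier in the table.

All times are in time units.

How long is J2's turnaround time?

24

Timeline: | idle 0-2 | J1 2-17 | J8 17-19 | J3 19-22 | J7 22-27 | J2 27-35 | J4 35-42 | J6 42-57 | J5 57-64 |
Completion: J1=17  J2=35  J3=22  J4=42  J5=64  J6=57  J7=27  J8=19
Turnaround (C−A): J1=15  J2=24  J3=13  J4=27  J5=52  J6=52  J7=24  J8=15
Turnaround(J2) = completion − arrival = 35 − 11 = 24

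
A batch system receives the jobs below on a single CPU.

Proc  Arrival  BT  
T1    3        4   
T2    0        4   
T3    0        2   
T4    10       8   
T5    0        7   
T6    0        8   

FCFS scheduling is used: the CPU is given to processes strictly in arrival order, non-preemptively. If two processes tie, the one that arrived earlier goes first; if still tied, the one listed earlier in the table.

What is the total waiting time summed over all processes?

56

Gantt: | T2 0-4 | T3 4-6 | T5 6-13 | T6 13-21 | T1 21-25 | T4 25-33 |
Completion: T1=25  T2=4  T3=6  T4=33  T5=13  T6=21
Turnaround (C−A): T1=22  T2=4  T3=6  T4=23  T5=13  T6=21
Waiting = turnaround − burst: T1=18, T2=0, T3=4, T4=15, T5=6, T6=13
Total waiting = 18 + 0 + 4 + 15 + 6 + 13 = 56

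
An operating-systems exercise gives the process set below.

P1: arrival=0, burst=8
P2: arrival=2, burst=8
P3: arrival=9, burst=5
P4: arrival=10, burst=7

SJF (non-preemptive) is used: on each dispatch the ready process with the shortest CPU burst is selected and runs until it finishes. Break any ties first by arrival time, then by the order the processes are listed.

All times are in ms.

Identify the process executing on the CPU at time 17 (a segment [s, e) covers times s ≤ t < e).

P3

Gantt: | P1 0-8 | P2 8-16 | P3 16-21 | P4 21-28 |
Completion: P1=8  P2=16  P3=21  P4=28
Turnaround (C−A): P1=8  P2=14  P3=12  P4=18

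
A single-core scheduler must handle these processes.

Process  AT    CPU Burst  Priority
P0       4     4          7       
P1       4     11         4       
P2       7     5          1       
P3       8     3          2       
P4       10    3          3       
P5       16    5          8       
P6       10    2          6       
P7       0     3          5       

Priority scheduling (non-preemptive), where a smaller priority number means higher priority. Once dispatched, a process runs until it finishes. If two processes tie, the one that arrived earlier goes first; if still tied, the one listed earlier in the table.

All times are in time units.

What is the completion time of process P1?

15

Timeline: | P7 0-3 | idle 3-4 | P1 4-15 | P2 15-20 | P3 20-23 | P4 23-26 | P6 26-28 | P0 28-32 | P5 32-37 |
Completion: P0=32  P1=15  P2=20  P3=23  P4=26  P5=37  P6=28  P7=3
Turnaround (C−A): P0=28  P1=11  P2=13  P3=15  P4=16  P5=21  P6=18  P7=3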